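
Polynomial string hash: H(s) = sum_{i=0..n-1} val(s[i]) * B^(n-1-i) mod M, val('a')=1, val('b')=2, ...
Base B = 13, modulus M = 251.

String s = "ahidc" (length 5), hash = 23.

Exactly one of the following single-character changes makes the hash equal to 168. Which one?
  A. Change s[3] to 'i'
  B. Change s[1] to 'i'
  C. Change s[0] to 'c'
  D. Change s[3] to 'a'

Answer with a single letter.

Option A: s[3]='d'->'i', delta=(9-4)*13^1 mod 251 = 65, hash=23+65 mod 251 = 88
Option B: s[1]='h'->'i', delta=(9-8)*13^3 mod 251 = 189, hash=23+189 mod 251 = 212
Option C: s[0]='a'->'c', delta=(3-1)*13^4 mod 251 = 145, hash=23+145 mod 251 = 168 <-- target
Option D: s[3]='d'->'a', delta=(1-4)*13^1 mod 251 = 212, hash=23+212 mod 251 = 235

Answer: C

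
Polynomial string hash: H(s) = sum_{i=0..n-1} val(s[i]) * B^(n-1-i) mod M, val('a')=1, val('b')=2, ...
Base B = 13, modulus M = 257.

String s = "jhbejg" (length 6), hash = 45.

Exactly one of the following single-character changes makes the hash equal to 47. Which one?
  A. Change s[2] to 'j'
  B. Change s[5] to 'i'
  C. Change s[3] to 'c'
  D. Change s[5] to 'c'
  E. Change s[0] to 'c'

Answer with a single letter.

Answer: B

Derivation:
Option A: s[2]='b'->'j', delta=(10-2)*13^3 mod 257 = 100, hash=45+100 mod 257 = 145
Option B: s[5]='g'->'i', delta=(9-7)*13^0 mod 257 = 2, hash=45+2 mod 257 = 47 <-- target
Option C: s[3]='e'->'c', delta=(3-5)*13^2 mod 257 = 176, hash=45+176 mod 257 = 221
Option D: s[5]='g'->'c', delta=(3-7)*13^0 mod 257 = 253, hash=45+253 mod 257 = 41
Option E: s[0]='j'->'c', delta=(3-10)*13^5 mod 257 = 247, hash=45+247 mod 257 = 35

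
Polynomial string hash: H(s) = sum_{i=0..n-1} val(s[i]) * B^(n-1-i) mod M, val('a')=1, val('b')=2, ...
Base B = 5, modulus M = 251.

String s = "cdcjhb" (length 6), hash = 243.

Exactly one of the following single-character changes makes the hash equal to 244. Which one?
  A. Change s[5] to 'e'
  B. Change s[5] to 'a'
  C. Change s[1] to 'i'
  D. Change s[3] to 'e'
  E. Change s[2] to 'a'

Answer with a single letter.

Answer: E

Derivation:
Option A: s[5]='b'->'e', delta=(5-2)*5^0 mod 251 = 3, hash=243+3 mod 251 = 246
Option B: s[5]='b'->'a', delta=(1-2)*5^0 mod 251 = 250, hash=243+250 mod 251 = 242
Option C: s[1]='d'->'i', delta=(9-4)*5^4 mod 251 = 113, hash=243+113 mod 251 = 105
Option D: s[3]='j'->'e', delta=(5-10)*5^2 mod 251 = 126, hash=243+126 mod 251 = 118
Option E: s[2]='c'->'a', delta=(1-3)*5^3 mod 251 = 1, hash=243+1 mod 251 = 244 <-- target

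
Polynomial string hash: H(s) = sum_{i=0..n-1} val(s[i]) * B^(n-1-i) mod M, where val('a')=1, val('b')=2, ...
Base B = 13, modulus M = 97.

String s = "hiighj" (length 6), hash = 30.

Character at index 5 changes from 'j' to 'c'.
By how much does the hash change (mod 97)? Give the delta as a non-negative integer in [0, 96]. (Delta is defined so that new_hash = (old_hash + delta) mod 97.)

Answer: 90

Derivation:
Delta formula: (val(new) - val(old)) * B^(n-1-k) mod M
  val('c') - val('j') = 3 - 10 = -7
  B^(n-1-k) = 13^0 mod 97 = 1
  Delta = -7 * 1 mod 97 = 90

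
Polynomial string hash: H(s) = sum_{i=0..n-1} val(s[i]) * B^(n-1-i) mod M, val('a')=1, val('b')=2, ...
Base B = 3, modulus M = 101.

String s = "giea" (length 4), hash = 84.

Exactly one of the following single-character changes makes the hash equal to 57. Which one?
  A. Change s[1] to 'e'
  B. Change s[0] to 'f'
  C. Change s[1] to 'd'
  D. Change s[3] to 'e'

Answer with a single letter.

Option A: s[1]='i'->'e', delta=(5-9)*3^2 mod 101 = 65, hash=84+65 mod 101 = 48
Option B: s[0]='g'->'f', delta=(6-7)*3^3 mod 101 = 74, hash=84+74 mod 101 = 57 <-- target
Option C: s[1]='i'->'d', delta=(4-9)*3^2 mod 101 = 56, hash=84+56 mod 101 = 39
Option D: s[3]='a'->'e', delta=(5-1)*3^0 mod 101 = 4, hash=84+4 mod 101 = 88

Answer: B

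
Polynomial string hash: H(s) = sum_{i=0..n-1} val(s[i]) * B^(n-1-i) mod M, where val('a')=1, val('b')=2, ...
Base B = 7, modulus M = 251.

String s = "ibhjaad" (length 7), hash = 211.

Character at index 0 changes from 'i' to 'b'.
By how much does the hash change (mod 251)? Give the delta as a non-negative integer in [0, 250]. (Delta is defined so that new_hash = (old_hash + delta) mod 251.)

Answer: 239

Derivation:
Delta formula: (val(new) - val(old)) * B^(n-1-k) mod M
  val('b') - val('i') = 2 - 9 = -7
  B^(n-1-k) = 7^6 mod 251 = 181
  Delta = -7 * 181 mod 251 = 239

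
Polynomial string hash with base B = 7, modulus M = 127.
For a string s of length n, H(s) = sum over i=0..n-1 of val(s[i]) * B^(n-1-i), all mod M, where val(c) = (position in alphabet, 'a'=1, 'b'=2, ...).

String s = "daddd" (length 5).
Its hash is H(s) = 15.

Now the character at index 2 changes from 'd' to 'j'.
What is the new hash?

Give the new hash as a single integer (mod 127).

val('d') = 4, val('j') = 10
Position k = 2, exponent = n-1-k = 2
B^2 mod M = 7^2 mod 127 = 49
Delta = (10 - 4) * 49 mod 127 = 40
New hash = (15 + 40) mod 127 = 55

Answer: 55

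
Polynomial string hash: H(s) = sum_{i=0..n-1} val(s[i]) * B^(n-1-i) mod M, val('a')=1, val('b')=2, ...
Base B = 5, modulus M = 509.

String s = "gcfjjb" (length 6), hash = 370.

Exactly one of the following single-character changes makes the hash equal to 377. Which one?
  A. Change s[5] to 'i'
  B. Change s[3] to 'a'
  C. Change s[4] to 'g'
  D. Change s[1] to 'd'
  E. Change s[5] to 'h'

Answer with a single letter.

Option A: s[5]='b'->'i', delta=(9-2)*5^0 mod 509 = 7, hash=370+7 mod 509 = 377 <-- target
Option B: s[3]='j'->'a', delta=(1-10)*5^2 mod 509 = 284, hash=370+284 mod 509 = 145
Option C: s[4]='j'->'g', delta=(7-10)*5^1 mod 509 = 494, hash=370+494 mod 509 = 355
Option D: s[1]='c'->'d', delta=(4-3)*5^4 mod 509 = 116, hash=370+116 mod 509 = 486
Option E: s[5]='b'->'h', delta=(8-2)*5^0 mod 509 = 6, hash=370+6 mod 509 = 376

Answer: A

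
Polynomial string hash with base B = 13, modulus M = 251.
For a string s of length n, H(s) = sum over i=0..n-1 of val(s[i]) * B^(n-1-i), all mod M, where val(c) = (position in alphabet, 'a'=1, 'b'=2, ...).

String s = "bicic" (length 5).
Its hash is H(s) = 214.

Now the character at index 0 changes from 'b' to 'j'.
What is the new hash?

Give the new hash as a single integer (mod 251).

Answer: 41

Derivation:
val('b') = 2, val('j') = 10
Position k = 0, exponent = n-1-k = 4
B^4 mod M = 13^4 mod 251 = 198
Delta = (10 - 2) * 198 mod 251 = 78
New hash = (214 + 78) mod 251 = 41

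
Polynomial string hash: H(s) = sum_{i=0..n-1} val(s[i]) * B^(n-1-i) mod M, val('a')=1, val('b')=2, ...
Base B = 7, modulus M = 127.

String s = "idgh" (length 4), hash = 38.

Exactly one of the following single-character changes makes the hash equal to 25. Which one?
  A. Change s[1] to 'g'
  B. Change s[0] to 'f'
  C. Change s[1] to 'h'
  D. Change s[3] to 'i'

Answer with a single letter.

Answer: B

Derivation:
Option A: s[1]='d'->'g', delta=(7-4)*7^2 mod 127 = 20, hash=38+20 mod 127 = 58
Option B: s[0]='i'->'f', delta=(6-9)*7^3 mod 127 = 114, hash=38+114 mod 127 = 25 <-- target
Option C: s[1]='d'->'h', delta=(8-4)*7^2 mod 127 = 69, hash=38+69 mod 127 = 107
Option D: s[3]='h'->'i', delta=(9-8)*7^0 mod 127 = 1, hash=38+1 mod 127 = 39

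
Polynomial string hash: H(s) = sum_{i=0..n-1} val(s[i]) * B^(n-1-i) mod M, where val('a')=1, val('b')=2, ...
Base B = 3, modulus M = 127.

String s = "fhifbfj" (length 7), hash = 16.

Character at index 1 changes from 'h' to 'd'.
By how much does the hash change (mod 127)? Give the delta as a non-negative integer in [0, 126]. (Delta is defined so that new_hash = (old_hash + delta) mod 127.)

Delta formula: (val(new) - val(old)) * B^(n-1-k) mod M
  val('d') - val('h') = 4 - 8 = -4
  B^(n-1-k) = 3^5 mod 127 = 116
  Delta = -4 * 116 mod 127 = 44

Answer: 44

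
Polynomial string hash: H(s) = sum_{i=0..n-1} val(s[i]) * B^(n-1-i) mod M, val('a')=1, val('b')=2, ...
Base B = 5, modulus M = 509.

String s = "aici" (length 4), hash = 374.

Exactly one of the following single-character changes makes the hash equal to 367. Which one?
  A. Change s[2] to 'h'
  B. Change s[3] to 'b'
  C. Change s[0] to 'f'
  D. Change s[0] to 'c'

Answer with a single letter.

Option A: s[2]='c'->'h', delta=(8-3)*5^1 mod 509 = 25, hash=374+25 mod 509 = 399
Option B: s[3]='i'->'b', delta=(2-9)*5^0 mod 509 = 502, hash=374+502 mod 509 = 367 <-- target
Option C: s[0]='a'->'f', delta=(6-1)*5^3 mod 509 = 116, hash=374+116 mod 509 = 490
Option D: s[0]='a'->'c', delta=(3-1)*5^3 mod 509 = 250, hash=374+250 mod 509 = 115

Answer: B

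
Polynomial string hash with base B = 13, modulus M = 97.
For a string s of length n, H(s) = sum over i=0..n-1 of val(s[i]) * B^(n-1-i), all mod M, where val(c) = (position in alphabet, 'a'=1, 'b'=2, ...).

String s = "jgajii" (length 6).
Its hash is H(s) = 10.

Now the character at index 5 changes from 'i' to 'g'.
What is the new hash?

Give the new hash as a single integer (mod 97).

val('i') = 9, val('g') = 7
Position k = 5, exponent = n-1-k = 0
B^0 mod M = 13^0 mod 97 = 1
Delta = (7 - 9) * 1 mod 97 = 95
New hash = (10 + 95) mod 97 = 8

Answer: 8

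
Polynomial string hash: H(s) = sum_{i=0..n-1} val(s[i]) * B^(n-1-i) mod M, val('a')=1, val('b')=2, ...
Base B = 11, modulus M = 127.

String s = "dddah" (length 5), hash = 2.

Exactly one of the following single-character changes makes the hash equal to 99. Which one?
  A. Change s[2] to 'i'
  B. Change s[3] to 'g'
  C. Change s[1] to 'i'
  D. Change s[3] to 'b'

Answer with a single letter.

Option A: s[2]='d'->'i', delta=(9-4)*11^2 mod 127 = 97, hash=2+97 mod 127 = 99 <-- target
Option B: s[3]='a'->'g', delta=(7-1)*11^1 mod 127 = 66, hash=2+66 mod 127 = 68
Option C: s[1]='d'->'i', delta=(9-4)*11^3 mod 127 = 51, hash=2+51 mod 127 = 53
Option D: s[3]='a'->'b', delta=(2-1)*11^1 mod 127 = 11, hash=2+11 mod 127 = 13

Answer: A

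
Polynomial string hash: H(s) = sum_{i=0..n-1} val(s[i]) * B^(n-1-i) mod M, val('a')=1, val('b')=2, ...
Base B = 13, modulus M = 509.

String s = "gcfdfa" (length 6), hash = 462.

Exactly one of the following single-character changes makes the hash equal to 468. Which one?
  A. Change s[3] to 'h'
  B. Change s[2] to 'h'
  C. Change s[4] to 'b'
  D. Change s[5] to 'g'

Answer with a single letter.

Answer: D

Derivation:
Option A: s[3]='d'->'h', delta=(8-4)*13^2 mod 509 = 167, hash=462+167 mod 509 = 120
Option B: s[2]='f'->'h', delta=(8-6)*13^3 mod 509 = 322, hash=462+322 mod 509 = 275
Option C: s[4]='f'->'b', delta=(2-6)*13^1 mod 509 = 457, hash=462+457 mod 509 = 410
Option D: s[5]='a'->'g', delta=(7-1)*13^0 mod 509 = 6, hash=462+6 mod 509 = 468 <-- target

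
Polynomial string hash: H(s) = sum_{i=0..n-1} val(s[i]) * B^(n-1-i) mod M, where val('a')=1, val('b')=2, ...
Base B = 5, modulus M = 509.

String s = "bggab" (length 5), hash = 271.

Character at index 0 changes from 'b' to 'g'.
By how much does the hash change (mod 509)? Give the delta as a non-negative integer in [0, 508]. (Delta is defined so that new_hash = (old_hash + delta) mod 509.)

Answer: 71

Derivation:
Delta formula: (val(new) - val(old)) * B^(n-1-k) mod M
  val('g') - val('b') = 7 - 2 = 5
  B^(n-1-k) = 5^4 mod 509 = 116
  Delta = 5 * 116 mod 509 = 71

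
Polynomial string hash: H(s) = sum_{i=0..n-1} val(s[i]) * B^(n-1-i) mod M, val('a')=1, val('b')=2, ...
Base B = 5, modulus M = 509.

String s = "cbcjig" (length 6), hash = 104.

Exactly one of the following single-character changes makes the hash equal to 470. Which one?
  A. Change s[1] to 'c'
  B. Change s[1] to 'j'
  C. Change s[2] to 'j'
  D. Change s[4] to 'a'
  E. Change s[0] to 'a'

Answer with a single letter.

Answer: C

Derivation:
Option A: s[1]='b'->'c', delta=(3-2)*5^4 mod 509 = 116, hash=104+116 mod 509 = 220
Option B: s[1]='b'->'j', delta=(10-2)*5^4 mod 509 = 419, hash=104+419 mod 509 = 14
Option C: s[2]='c'->'j', delta=(10-3)*5^3 mod 509 = 366, hash=104+366 mod 509 = 470 <-- target
Option D: s[4]='i'->'a', delta=(1-9)*5^1 mod 509 = 469, hash=104+469 mod 509 = 64
Option E: s[0]='c'->'a', delta=(1-3)*5^5 mod 509 = 367, hash=104+367 mod 509 = 471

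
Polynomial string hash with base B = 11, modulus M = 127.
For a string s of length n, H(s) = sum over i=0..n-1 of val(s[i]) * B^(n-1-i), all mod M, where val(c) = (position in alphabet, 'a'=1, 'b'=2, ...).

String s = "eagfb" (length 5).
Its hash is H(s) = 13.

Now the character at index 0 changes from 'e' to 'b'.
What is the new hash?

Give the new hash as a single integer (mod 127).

val('e') = 5, val('b') = 2
Position k = 0, exponent = n-1-k = 4
B^4 mod M = 11^4 mod 127 = 36
Delta = (2 - 5) * 36 mod 127 = 19
New hash = (13 + 19) mod 127 = 32

Answer: 32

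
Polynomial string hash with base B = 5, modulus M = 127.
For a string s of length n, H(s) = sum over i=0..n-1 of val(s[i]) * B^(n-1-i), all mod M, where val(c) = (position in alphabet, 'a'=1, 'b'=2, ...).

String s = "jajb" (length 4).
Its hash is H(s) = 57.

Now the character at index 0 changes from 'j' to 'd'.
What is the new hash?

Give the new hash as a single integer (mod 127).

Answer: 69

Derivation:
val('j') = 10, val('d') = 4
Position k = 0, exponent = n-1-k = 3
B^3 mod M = 5^3 mod 127 = 125
Delta = (4 - 10) * 125 mod 127 = 12
New hash = (57 + 12) mod 127 = 69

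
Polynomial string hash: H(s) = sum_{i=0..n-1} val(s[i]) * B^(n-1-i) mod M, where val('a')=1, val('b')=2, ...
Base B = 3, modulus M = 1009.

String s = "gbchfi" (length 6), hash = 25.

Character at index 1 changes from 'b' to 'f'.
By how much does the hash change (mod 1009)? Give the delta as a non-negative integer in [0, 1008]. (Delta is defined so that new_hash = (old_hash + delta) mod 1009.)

Delta formula: (val(new) - val(old)) * B^(n-1-k) mod M
  val('f') - val('b') = 6 - 2 = 4
  B^(n-1-k) = 3^4 mod 1009 = 81
  Delta = 4 * 81 mod 1009 = 324

Answer: 324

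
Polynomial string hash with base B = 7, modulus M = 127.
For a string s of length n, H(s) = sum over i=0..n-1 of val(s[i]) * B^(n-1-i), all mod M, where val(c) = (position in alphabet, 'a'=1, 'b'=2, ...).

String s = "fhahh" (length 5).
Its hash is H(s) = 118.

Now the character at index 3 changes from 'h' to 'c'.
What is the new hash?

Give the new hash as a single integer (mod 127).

val('h') = 8, val('c') = 3
Position k = 3, exponent = n-1-k = 1
B^1 mod M = 7^1 mod 127 = 7
Delta = (3 - 8) * 7 mod 127 = 92
New hash = (118 + 92) mod 127 = 83

Answer: 83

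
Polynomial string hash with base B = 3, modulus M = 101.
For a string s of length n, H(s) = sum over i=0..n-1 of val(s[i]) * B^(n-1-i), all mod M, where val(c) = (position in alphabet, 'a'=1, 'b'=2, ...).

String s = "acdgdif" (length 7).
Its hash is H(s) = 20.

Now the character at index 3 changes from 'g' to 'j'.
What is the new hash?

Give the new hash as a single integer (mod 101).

val('g') = 7, val('j') = 10
Position k = 3, exponent = n-1-k = 3
B^3 mod M = 3^3 mod 101 = 27
Delta = (10 - 7) * 27 mod 101 = 81
New hash = (20 + 81) mod 101 = 0

Answer: 0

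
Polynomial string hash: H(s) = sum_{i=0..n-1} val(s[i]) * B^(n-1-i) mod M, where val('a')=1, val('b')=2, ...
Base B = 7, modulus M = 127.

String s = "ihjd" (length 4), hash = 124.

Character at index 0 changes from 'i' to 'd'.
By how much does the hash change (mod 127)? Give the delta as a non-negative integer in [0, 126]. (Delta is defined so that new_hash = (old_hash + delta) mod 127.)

Answer: 63

Derivation:
Delta formula: (val(new) - val(old)) * B^(n-1-k) mod M
  val('d') - val('i') = 4 - 9 = -5
  B^(n-1-k) = 7^3 mod 127 = 89
  Delta = -5 * 89 mod 127 = 63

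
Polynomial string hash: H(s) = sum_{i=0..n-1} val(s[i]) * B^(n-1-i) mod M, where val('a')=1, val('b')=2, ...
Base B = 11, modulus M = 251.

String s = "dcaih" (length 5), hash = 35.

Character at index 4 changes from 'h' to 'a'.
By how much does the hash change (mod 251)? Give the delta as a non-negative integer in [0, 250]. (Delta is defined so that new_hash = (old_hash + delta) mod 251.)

Answer: 244

Derivation:
Delta formula: (val(new) - val(old)) * B^(n-1-k) mod M
  val('a') - val('h') = 1 - 8 = -7
  B^(n-1-k) = 11^0 mod 251 = 1
  Delta = -7 * 1 mod 251 = 244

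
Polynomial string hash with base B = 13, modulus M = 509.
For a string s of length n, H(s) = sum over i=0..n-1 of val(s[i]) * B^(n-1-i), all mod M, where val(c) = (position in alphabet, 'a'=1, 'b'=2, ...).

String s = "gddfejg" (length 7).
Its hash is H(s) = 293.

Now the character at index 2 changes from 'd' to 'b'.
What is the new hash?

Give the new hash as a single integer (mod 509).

val('d') = 4, val('b') = 2
Position k = 2, exponent = n-1-k = 4
B^4 mod M = 13^4 mod 509 = 57
Delta = (2 - 4) * 57 mod 509 = 395
New hash = (293 + 395) mod 509 = 179

Answer: 179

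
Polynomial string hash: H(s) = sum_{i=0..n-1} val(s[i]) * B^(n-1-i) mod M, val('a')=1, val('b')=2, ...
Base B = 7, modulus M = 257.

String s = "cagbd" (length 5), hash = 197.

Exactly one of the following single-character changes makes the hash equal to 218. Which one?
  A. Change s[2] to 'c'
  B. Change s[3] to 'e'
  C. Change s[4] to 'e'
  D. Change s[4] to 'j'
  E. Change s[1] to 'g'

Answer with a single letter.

Answer: B

Derivation:
Option A: s[2]='g'->'c', delta=(3-7)*7^2 mod 257 = 61, hash=197+61 mod 257 = 1
Option B: s[3]='b'->'e', delta=(5-2)*7^1 mod 257 = 21, hash=197+21 mod 257 = 218 <-- target
Option C: s[4]='d'->'e', delta=(5-4)*7^0 mod 257 = 1, hash=197+1 mod 257 = 198
Option D: s[4]='d'->'j', delta=(10-4)*7^0 mod 257 = 6, hash=197+6 mod 257 = 203
Option E: s[1]='a'->'g', delta=(7-1)*7^3 mod 257 = 2, hash=197+2 mod 257 = 199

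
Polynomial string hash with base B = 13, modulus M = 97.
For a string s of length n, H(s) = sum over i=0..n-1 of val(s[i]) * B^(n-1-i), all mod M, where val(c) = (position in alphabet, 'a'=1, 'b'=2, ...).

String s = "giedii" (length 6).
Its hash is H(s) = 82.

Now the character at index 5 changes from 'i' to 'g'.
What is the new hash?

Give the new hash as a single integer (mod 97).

val('i') = 9, val('g') = 7
Position k = 5, exponent = n-1-k = 0
B^0 mod M = 13^0 mod 97 = 1
Delta = (7 - 9) * 1 mod 97 = 95
New hash = (82 + 95) mod 97 = 80

Answer: 80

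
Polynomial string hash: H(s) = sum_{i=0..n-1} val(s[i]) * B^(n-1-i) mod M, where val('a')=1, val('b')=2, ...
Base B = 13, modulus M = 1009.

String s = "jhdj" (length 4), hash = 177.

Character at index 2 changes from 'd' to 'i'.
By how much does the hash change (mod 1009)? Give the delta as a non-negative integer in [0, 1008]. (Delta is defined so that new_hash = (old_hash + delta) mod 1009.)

Answer: 65

Derivation:
Delta formula: (val(new) - val(old)) * B^(n-1-k) mod M
  val('i') - val('d') = 9 - 4 = 5
  B^(n-1-k) = 13^1 mod 1009 = 13
  Delta = 5 * 13 mod 1009 = 65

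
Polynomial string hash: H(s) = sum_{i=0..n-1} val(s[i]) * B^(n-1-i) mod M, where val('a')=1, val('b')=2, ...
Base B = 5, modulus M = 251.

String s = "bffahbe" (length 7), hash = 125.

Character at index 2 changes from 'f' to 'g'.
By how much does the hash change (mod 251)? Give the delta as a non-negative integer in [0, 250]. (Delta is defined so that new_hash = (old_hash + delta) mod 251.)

Delta formula: (val(new) - val(old)) * B^(n-1-k) mod M
  val('g') - val('f') = 7 - 6 = 1
  B^(n-1-k) = 5^4 mod 251 = 123
  Delta = 1 * 123 mod 251 = 123

Answer: 123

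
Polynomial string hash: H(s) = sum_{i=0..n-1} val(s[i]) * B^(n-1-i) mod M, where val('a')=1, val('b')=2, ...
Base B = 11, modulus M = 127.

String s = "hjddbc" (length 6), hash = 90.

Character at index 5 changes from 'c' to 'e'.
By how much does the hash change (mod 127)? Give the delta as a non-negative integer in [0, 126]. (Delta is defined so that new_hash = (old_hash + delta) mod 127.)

Answer: 2

Derivation:
Delta formula: (val(new) - val(old)) * B^(n-1-k) mod M
  val('e') - val('c') = 5 - 3 = 2
  B^(n-1-k) = 11^0 mod 127 = 1
  Delta = 2 * 1 mod 127 = 2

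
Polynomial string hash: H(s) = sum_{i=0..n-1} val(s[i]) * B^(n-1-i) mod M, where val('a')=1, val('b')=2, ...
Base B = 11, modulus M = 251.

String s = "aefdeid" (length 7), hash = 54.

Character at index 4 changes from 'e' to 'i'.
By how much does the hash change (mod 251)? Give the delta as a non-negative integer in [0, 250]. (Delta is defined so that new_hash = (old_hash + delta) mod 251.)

Delta formula: (val(new) - val(old)) * B^(n-1-k) mod M
  val('i') - val('e') = 9 - 5 = 4
  B^(n-1-k) = 11^2 mod 251 = 121
  Delta = 4 * 121 mod 251 = 233

Answer: 233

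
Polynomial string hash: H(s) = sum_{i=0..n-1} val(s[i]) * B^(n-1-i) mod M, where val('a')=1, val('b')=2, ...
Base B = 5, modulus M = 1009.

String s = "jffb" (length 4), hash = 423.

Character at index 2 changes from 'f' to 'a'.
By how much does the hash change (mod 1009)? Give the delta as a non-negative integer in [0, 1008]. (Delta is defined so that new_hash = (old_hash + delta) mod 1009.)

Answer: 984

Derivation:
Delta formula: (val(new) - val(old)) * B^(n-1-k) mod M
  val('a') - val('f') = 1 - 6 = -5
  B^(n-1-k) = 5^1 mod 1009 = 5
  Delta = -5 * 5 mod 1009 = 984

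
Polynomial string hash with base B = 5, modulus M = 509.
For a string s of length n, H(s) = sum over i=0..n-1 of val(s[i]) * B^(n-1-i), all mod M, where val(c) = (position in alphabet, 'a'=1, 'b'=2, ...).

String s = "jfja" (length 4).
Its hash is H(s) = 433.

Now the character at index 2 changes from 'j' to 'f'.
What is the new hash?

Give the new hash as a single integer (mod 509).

val('j') = 10, val('f') = 6
Position k = 2, exponent = n-1-k = 1
B^1 mod M = 5^1 mod 509 = 5
Delta = (6 - 10) * 5 mod 509 = 489
New hash = (433 + 489) mod 509 = 413

Answer: 413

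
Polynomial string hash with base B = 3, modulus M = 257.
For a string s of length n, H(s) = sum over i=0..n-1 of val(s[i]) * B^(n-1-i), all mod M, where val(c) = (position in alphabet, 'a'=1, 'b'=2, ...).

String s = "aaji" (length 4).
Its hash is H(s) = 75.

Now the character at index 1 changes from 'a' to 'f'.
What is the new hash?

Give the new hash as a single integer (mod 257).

Answer: 120

Derivation:
val('a') = 1, val('f') = 6
Position k = 1, exponent = n-1-k = 2
B^2 mod M = 3^2 mod 257 = 9
Delta = (6 - 1) * 9 mod 257 = 45
New hash = (75 + 45) mod 257 = 120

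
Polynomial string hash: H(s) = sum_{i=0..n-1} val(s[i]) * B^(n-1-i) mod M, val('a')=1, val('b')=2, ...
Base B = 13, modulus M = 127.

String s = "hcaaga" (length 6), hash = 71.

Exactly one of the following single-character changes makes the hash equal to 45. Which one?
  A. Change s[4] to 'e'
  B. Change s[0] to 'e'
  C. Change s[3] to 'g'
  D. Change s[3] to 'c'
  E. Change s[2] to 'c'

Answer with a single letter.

Option A: s[4]='g'->'e', delta=(5-7)*13^1 mod 127 = 101, hash=71+101 mod 127 = 45 <-- target
Option B: s[0]='h'->'e', delta=(5-8)*13^5 mod 127 = 38, hash=71+38 mod 127 = 109
Option C: s[3]='a'->'g', delta=(7-1)*13^2 mod 127 = 125, hash=71+125 mod 127 = 69
Option D: s[3]='a'->'c', delta=(3-1)*13^2 mod 127 = 84, hash=71+84 mod 127 = 28
Option E: s[2]='a'->'c', delta=(3-1)*13^3 mod 127 = 76, hash=71+76 mod 127 = 20

Answer: A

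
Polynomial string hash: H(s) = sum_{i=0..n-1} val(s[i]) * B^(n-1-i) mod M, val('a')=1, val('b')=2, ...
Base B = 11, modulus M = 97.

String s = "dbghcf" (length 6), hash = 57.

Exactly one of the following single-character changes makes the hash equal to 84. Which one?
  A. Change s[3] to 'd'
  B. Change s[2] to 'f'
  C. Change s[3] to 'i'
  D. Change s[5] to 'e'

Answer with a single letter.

Answer: B

Derivation:
Option A: s[3]='h'->'d', delta=(4-8)*11^2 mod 97 = 1, hash=57+1 mod 97 = 58
Option B: s[2]='g'->'f', delta=(6-7)*11^3 mod 97 = 27, hash=57+27 mod 97 = 84 <-- target
Option C: s[3]='h'->'i', delta=(9-8)*11^2 mod 97 = 24, hash=57+24 mod 97 = 81
Option D: s[5]='f'->'e', delta=(5-6)*11^0 mod 97 = 96, hash=57+96 mod 97 = 56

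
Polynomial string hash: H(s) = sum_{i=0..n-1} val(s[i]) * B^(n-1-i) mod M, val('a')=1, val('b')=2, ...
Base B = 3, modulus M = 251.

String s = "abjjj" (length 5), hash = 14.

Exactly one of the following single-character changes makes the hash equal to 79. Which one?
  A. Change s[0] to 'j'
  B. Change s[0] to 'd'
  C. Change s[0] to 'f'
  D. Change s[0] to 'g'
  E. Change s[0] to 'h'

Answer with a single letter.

Option A: s[0]='a'->'j', delta=(10-1)*3^4 mod 251 = 227, hash=14+227 mod 251 = 241
Option B: s[0]='a'->'d', delta=(4-1)*3^4 mod 251 = 243, hash=14+243 mod 251 = 6
Option C: s[0]='a'->'f', delta=(6-1)*3^4 mod 251 = 154, hash=14+154 mod 251 = 168
Option D: s[0]='a'->'g', delta=(7-1)*3^4 mod 251 = 235, hash=14+235 mod 251 = 249
Option E: s[0]='a'->'h', delta=(8-1)*3^4 mod 251 = 65, hash=14+65 mod 251 = 79 <-- target

Answer: E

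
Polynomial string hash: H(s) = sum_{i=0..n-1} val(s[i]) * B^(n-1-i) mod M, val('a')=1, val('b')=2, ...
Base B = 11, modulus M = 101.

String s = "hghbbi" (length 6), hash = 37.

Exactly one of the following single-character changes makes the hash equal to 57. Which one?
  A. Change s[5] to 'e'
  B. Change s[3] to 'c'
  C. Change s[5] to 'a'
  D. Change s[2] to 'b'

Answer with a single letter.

Answer: B

Derivation:
Option A: s[5]='i'->'e', delta=(5-9)*11^0 mod 101 = 97, hash=37+97 mod 101 = 33
Option B: s[3]='b'->'c', delta=(3-2)*11^2 mod 101 = 20, hash=37+20 mod 101 = 57 <-- target
Option C: s[5]='i'->'a', delta=(1-9)*11^0 mod 101 = 93, hash=37+93 mod 101 = 29
Option D: s[2]='h'->'b', delta=(2-8)*11^3 mod 101 = 94, hash=37+94 mod 101 = 30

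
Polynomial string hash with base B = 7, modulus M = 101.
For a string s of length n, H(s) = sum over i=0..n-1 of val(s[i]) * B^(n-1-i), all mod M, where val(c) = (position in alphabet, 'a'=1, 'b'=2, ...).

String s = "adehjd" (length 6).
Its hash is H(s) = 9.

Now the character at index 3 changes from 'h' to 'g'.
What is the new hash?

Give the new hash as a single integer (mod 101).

val('h') = 8, val('g') = 7
Position k = 3, exponent = n-1-k = 2
B^2 mod M = 7^2 mod 101 = 49
Delta = (7 - 8) * 49 mod 101 = 52
New hash = (9 + 52) mod 101 = 61

Answer: 61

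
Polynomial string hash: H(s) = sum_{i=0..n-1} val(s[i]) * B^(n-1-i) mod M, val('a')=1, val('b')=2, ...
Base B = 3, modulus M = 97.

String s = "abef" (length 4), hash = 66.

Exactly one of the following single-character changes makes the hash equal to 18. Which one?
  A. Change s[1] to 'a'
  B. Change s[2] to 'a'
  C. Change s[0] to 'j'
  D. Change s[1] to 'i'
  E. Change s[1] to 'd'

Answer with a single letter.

Option A: s[1]='b'->'a', delta=(1-2)*3^2 mod 97 = 88, hash=66+88 mod 97 = 57
Option B: s[2]='e'->'a', delta=(1-5)*3^1 mod 97 = 85, hash=66+85 mod 97 = 54
Option C: s[0]='a'->'j', delta=(10-1)*3^3 mod 97 = 49, hash=66+49 mod 97 = 18 <-- target
Option D: s[1]='b'->'i', delta=(9-2)*3^2 mod 97 = 63, hash=66+63 mod 97 = 32
Option E: s[1]='b'->'d', delta=(4-2)*3^2 mod 97 = 18, hash=66+18 mod 97 = 84

Answer: C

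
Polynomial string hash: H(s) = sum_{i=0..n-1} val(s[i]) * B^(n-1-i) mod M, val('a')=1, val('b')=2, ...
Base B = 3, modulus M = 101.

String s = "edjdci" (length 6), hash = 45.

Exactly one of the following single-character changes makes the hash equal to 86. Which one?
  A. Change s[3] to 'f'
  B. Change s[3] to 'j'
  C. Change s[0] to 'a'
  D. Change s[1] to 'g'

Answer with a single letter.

Answer: D

Derivation:
Option A: s[3]='d'->'f', delta=(6-4)*3^2 mod 101 = 18, hash=45+18 mod 101 = 63
Option B: s[3]='d'->'j', delta=(10-4)*3^2 mod 101 = 54, hash=45+54 mod 101 = 99
Option C: s[0]='e'->'a', delta=(1-5)*3^5 mod 101 = 38, hash=45+38 mod 101 = 83
Option D: s[1]='d'->'g', delta=(7-4)*3^4 mod 101 = 41, hash=45+41 mod 101 = 86 <-- target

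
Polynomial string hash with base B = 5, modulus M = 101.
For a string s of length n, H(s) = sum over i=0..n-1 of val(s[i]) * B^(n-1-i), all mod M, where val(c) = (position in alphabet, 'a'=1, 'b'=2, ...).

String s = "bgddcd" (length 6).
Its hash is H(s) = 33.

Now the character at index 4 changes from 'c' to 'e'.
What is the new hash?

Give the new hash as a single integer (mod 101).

val('c') = 3, val('e') = 5
Position k = 4, exponent = n-1-k = 1
B^1 mod M = 5^1 mod 101 = 5
Delta = (5 - 3) * 5 mod 101 = 10
New hash = (33 + 10) mod 101 = 43

Answer: 43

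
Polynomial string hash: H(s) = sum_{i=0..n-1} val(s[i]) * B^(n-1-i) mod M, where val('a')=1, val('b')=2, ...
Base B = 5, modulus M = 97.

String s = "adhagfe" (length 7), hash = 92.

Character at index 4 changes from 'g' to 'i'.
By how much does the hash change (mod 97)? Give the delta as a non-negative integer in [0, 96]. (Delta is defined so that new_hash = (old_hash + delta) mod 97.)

Answer: 50

Derivation:
Delta formula: (val(new) - val(old)) * B^(n-1-k) mod M
  val('i') - val('g') = 9 - 7 = 2
  B^(n-1-k) = 5^2 mod 97 = 25
  Delta = 2 * 25 mod 97 = 50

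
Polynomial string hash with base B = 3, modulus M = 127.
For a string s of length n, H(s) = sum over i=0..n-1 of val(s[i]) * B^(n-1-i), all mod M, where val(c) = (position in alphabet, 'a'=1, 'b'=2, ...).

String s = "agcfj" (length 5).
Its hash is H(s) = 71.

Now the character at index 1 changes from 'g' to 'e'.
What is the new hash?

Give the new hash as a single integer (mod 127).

val('g') = 7, val('e') = 5
Position k = 1, exponent = n-1-k = 3
B^3 mod M = 3^3 mod 127 = 27
Delta = (5 - 7) * 27 mod 127 = 73
New hash = (71 + 73) mod 127 = 17

Answer: 17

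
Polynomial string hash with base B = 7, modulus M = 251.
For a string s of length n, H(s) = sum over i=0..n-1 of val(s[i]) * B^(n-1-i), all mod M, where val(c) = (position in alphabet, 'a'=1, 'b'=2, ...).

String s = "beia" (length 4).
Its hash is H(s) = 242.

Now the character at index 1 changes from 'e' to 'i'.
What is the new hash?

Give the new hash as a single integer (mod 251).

val('e') = 5, val('i') = 9
Position k = 1, exponent = n-1-k = 2
B^2 mod M = 7^2 mod 251 = 49
Delta = (9 - 5) * 49 mod 251 = 196
New hash = (242 + 196) mod 251 = 187

Answer: 187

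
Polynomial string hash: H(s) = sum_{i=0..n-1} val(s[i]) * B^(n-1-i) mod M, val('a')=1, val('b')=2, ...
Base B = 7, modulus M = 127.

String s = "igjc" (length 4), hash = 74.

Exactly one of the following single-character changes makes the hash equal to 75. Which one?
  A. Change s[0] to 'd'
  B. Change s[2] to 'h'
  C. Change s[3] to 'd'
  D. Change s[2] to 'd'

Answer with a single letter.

Answer: C

Derivation:
Option A: s[0]='i'->'d', delta=(4-9)*7^3 mod 127 = 63, hash=74+63 mod 127 = 10
Option B: s[2]='j'->'h', delta=(8-10)*7^1 mod 127 = 113, hash=74+113 mod 127 = 60
Option C: s[3]='c'->'d', delta=(4-3)*7^0 mod 127 = 1, hash=74+1 mod 127 = 75 <-- target
Option D: s[2]='j'->'d', delta=(4-10)*7^1 mod 127 = 85, hash=74+85 mod 127 = 32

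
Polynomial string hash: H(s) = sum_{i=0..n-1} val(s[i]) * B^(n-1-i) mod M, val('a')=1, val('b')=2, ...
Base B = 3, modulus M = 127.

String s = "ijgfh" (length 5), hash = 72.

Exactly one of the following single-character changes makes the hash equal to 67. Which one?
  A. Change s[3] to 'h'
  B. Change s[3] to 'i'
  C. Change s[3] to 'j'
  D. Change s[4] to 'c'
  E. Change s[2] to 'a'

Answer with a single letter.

Answer: D

Derivation:
Option A: s[3]='f'->'h', delta=(8-6)*3^1 mod 127 = 6, hash=72+6 mod 127 = 78
Option B: s[3]='f'->'i', delta=(9-6)*3^1 mod 127 = 9, hash=72+9 mod 127 = 81
Option C: s[3]='f'->'j', delta=(10-6)*3^1 mod 127 = 12, hash=72+12 mod 127 = 84
Option D: s[4]='h'->'c', delta=(3-8)*3^0 mod 127 = 122, hash=72+122 mod 127 = 67 <-- target
Option E: s[2]='g'->'a', delta=(1-7)*3^2 mod 127 = 73, hash=72+73 mod 127 = 18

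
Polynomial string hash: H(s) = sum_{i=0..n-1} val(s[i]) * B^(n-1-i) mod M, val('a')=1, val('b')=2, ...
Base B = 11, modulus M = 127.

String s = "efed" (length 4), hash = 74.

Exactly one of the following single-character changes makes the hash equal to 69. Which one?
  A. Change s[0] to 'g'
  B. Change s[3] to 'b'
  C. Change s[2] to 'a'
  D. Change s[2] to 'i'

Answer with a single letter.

Option A: s[0]='e'->'g', delta=(7-5)*11^3 mod 127 = 122, hash=74+122 mod 127 = 69 <-- target
Option B: s[3]='d'->'b', delta=(2-4)*11^0 mod 127 = 125, hash=74+125 mod 127 = 72
Option C: s[2]='e'->'a', delta=(1-5)*11^1 mod 127 = 83, hash=74+83 mod 127 = 30
Option D: s[2]='e'->'i', delta=(9-5)*11^1 mod 127 = 44, hash=74+44 mod 127 = 118

Answer: A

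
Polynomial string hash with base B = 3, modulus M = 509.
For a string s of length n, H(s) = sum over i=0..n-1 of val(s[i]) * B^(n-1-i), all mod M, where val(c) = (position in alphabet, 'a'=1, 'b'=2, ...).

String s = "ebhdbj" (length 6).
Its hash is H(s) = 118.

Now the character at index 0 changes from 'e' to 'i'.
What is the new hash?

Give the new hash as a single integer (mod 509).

val('e') = 5, val('i') = 9
Position k = 0, exponent = n-1-k = 5
B^5 mod M = 3^5 mod 509 = 243
Delta = (9 - 5) * 243 mod 509 = 463
New hash = (118 + 463) mod 509 = 72

Answer: 72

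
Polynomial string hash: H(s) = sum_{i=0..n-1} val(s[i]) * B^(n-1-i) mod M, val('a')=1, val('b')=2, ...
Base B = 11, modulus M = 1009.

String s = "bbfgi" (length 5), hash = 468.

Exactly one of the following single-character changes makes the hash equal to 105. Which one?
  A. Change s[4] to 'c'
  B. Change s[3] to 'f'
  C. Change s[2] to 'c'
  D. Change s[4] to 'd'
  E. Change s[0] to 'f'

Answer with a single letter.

Answer: C

Derivation:
Option A: s[4]='i'->'c', delta=(3-9)*11^0 mod 1009 = 1003, hash=468+1003 mod 1009 = 462
Option B: s[3]='g'->'f', delta=(6-7)*11^1 mod 1009 = 998, hash=468+998 mod 1009 = 457
Option C: s[2]='f'->'c', delta=(3-6)*11^2 mod 1009 = 646, hash=468+646 mod 1009 = 105 <-- target
Option D: s[4]='i'->'d', delta=(4-9)*11^0 mod 1009 = 1004, hash=468+1004 mod 1009 = 463
Option E: s[0]='b'->'f', delta=(6-2)*11^4 mod 1009 = 42, hash=468+42 mod 1009 = 510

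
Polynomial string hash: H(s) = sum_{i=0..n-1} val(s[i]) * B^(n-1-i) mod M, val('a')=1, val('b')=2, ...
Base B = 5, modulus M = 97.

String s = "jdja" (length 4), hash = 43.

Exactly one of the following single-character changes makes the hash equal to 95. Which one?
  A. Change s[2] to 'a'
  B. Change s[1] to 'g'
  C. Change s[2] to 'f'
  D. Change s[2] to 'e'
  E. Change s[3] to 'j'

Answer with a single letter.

Option A: s[2]='j'->'a', delta=(1-10)*5^1 mod 97 = 52, hash=43+52 mod 97 = 95 <-- target
Option B: s[1]='d'->'g', delta=(7-4)*5^2 mod 97 = 75, hash=43+75 mod 97 = 21
Option C: s[2]='j'->'f', delta=(6-10)*5^1 mod 97 = 77, hash=43+77 mod 97 = 23
Option D: s[2]='j'->'e', delta=(5-10)*5^1 mod 97 = 72, hash=43+72 mod 97 = 18
Option E: s[3]='a'->'j', delta=(10-1)*5^0 mod 97 = 9, hash=43+9 mod 97 = 52

Answer: A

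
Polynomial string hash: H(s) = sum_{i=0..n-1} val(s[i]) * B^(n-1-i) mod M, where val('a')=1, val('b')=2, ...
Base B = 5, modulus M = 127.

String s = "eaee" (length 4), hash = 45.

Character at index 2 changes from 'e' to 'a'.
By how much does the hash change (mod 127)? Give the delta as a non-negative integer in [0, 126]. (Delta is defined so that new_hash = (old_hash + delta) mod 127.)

Answer: 107

Derivation:
Delta formula: (val(new) - val(old)) * B^(n-1-k) mod M
  val('a') - val('e') = 1 - 5 = -4
  B^(n-1-k) = 5^1 mod 127 = 5
  Delta = -4 * 5 mod 127 = 107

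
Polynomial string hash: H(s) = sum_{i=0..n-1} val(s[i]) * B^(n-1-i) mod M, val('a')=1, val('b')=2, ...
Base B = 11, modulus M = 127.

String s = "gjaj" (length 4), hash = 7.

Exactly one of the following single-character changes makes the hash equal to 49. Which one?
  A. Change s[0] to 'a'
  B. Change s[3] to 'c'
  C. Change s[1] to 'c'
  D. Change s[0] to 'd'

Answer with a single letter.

Answer: C

Derivation:
Option A: s[0]='g'->'a', delta=(1-7)*11^3 mod 127 = 15, hash=7+15 mod 127 = 22
Option B: s[3]='j'->'c', delta=(3-10)*11^0 mod 127 = 120, hash=7+120 mod 127 = 0
Option C: s[1]='j'->'c', delta=(3-10)*11^2 mod 127 = 42, hash=7+42 mod 127 = 49 <-- target
Option D: s[0]='g'->'d', delta=(4-7)*11^3 mod 127 = 71, hash=7+71 mod 127 = 78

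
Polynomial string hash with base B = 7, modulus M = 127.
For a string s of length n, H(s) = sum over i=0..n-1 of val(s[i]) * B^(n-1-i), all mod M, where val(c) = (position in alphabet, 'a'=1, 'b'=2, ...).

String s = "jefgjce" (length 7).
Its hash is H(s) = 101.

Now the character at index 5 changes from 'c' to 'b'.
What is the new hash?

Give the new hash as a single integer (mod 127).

val('c') = 3, val('b') = 2
Position k = 5, exponent = n-1-k = 1
B^1 mod M = 7^1 mod 127 = 7
Delta = (2 - 3) * 7 mod 127 = 120
New hash = (101 + 120) mod 127 = 94

Answer: 94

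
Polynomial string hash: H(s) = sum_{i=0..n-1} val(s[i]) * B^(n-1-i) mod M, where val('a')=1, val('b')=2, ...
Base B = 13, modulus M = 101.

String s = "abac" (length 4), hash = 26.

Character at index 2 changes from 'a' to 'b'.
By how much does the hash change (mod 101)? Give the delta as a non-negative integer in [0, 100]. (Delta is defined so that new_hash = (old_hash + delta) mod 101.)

Answer: 13

Derivation:
Delta formula: (val(new) - val(old)) * B^(n-1-k) mod M
  val('b') - val('a') = 2 - 1 = 1
  B^(n-1-k) = 13^1 mod 101 = 13
  Delta = 1 * 13 mod 101 = 13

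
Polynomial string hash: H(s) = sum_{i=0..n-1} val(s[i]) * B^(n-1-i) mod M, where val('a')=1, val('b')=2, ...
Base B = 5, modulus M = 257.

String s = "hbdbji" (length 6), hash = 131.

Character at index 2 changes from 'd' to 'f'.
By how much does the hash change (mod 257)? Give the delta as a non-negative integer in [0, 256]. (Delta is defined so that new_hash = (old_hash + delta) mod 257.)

Delta formula: (val(new) - val(old)) * B^(n-1-k) mod M
  val('f') - val('d') = 6 - 4 = 2
  B^(n-1-k) = 5^3 mod 257 = 125
  Delta = 2 * 125 mod 257 = 250

Answer: 250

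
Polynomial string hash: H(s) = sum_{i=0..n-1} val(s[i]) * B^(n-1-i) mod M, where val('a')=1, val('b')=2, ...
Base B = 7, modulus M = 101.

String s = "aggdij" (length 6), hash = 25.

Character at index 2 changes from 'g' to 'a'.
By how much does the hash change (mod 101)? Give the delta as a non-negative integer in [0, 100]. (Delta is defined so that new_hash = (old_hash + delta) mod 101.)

Answer: 63

Derivation:
Delta formula: (val(new) - val(old)) * B^(n-1-k) mod M
  val('a') - val('g') = 1 - 7 = -6
  B^(n-1-k) = 7^3 mod 101 = 40
  Delta = -6 * 40 mod 101 = 63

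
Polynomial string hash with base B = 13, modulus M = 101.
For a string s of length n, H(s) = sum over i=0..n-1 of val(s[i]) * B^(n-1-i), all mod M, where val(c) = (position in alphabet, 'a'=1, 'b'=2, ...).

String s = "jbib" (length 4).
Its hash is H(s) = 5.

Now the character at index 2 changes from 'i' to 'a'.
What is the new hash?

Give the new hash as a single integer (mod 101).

Answer: 2

Derivation:
val('i') = 9, val('a') = 1
Position k = 2, exponent = n-1-k = 1
B^1 mod M = 13^1 mod 101 = 13
Delta = (1 - 9) * 13 mod 101 = 98
New hash = (5 + 98) mod 101 = 2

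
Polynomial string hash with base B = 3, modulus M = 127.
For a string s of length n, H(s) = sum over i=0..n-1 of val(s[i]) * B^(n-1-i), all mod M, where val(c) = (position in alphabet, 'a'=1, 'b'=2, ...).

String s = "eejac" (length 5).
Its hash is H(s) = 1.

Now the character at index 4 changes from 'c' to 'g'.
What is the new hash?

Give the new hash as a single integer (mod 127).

val('c') = 3, val('g') = 7
Position k = 4, exponent = n-1-k = 0
B^0 mod M = 3^0 mod 127 = 1
Delta = (7 - 3) * 1 mod 127 = 4
New hash = (1 + 4) mod 127 = 5

Answer: 5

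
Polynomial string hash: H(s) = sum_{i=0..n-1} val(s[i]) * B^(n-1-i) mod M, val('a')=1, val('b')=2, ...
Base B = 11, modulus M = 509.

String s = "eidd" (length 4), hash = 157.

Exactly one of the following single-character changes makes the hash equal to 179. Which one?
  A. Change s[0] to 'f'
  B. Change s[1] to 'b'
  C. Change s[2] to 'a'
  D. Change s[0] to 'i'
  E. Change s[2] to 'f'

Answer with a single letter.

Option A: s[0]='e'->'f', delta=(6-5)*11^3 mod 509 = 313, hash=157+313 mod 509 = 470
Option B: s[1]='i'->'b', delta=(2-9)*11^2 mod 509 = 171, hash=157+171 mod 509 = 328
Option C: s[2]='d'->'a', delta=(1-4)*11^1 mod 509 = 476, hash=157+476 mod 509 = 124
Option D: s[0]='e'->'i', delta=(9-5)*11^3 mod 509 = 234, hash=157+234 mod 509 = 391
Option E: s[2]='d'->'f', delta=(6-4)*11^1 mod 509 = 22, hash=157+22 mod 509 = 179 <-- target

Answer: E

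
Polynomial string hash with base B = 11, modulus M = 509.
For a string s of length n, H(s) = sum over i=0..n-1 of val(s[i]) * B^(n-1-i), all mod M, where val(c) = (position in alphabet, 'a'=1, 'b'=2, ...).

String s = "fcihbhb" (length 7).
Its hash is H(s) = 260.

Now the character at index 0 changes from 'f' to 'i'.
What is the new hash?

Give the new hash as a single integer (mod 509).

val('f') = 6, val('i') = 9
Position k = 0, exponent = n-1-k = 6
B^6 mod M = 11^6 mod 509 = 241
Delta = (9 - 6) * 241 mod 509 = 214
New hash = (260 + 214) mod 509 = 474

Answer: 474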